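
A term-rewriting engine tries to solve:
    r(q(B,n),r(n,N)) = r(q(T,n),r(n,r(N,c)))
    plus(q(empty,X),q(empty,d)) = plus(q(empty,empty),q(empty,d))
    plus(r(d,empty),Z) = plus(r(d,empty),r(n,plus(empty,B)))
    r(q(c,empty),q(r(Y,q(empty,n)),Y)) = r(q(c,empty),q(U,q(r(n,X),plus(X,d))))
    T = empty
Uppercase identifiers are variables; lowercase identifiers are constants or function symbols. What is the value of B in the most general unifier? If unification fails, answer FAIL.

Decompose r/2: q(B,n) = q(T,n),  r(n,N) = r(n,r(N,c)).
Decompose q/2: B = T,  n = n.
Bind B := T; substituting into the one remaining equation that mentions B gives: plus(r(d,empty),Z) = plus(r(d,empty),r(n,plus(empty,T))).
Delete trivial equation n = n.
Decompose r/2: n = n,  N = r(N,c).
Delete trivial equation n = n.
Occurs check fails: N occurs in r(N,c); the equation N = r(N,c) has no finite solution.

FAIL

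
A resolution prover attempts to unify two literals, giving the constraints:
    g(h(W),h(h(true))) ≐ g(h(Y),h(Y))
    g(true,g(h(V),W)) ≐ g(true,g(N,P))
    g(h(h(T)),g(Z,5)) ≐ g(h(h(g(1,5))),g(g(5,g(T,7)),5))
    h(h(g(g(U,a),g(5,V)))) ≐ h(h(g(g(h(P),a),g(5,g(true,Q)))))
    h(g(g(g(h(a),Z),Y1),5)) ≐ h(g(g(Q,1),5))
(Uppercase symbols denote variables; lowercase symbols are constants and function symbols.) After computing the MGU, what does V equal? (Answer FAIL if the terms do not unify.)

g(true,g(h(a),g(5,g(g(1,5),7))))

Decompose g/2: h(W) ≐ h(Y),  h(h(true)) ≐ h(Y).
Decompose h/1: W ≐ Y.
Bind W := Y; substituting into the one remaining equation that mentions W gives: g(true,g(h(V),Y)) ≐ g(true,g(N,P)).
Decompose h/1: h(true) ≐ Y.
Bind Y := h(true); substituting into the one remaining equation that mentions Y gives: g(true,g(h(V),h(true))) ≐ g(true,g(N,P)). Substituting into the earlier binding gives W := h(true).
Decompose g/2: true ≐ true,  g(h(V),h(true)) ≐ g(N,P).
Delete trivial equation true ≐ true.
Decompose g/2: h(V) ≐ N,  h(true) ≐ P.
Bind N := h(V); no other remaining equation mentions N.
Bind P := h(true); substituting into the one remaining equation that mentions P gives: h(h(g(g(U,a),g(5,V)))) ≐ h(h(g(g(h(h(true)),a),g(5,g(true,Q))))).
Decompose g/2: h(h(T)) ≐ h(h(g(1,5))),  g(Z,5) ≐ g(g(5,g(T,7)),5).
Decompose h/1: h(T) ≐ h(g(1,5)).
Decompose h/1: T ≐ g(1,5).
Bind T := g(1,5); substituting into the one remaining equation that mentions T gives: g(Z,5) ≐ g(g(5,g(g(1,5),7)),5).
Decompose g/2: Z ≐ g(5,g(g(1,5),7)),  5 ≐ 5.
Bind Z := g(5,g(g(1,5),7)); substituting into the one remaining equation that mentions Z gives: h(g(g(g(h(a),g(5,g(g(1,5),7))),Y1),5)) ≐ h(g(g(Q,1),5)).
Delete trivial equation 5 ≐ 5.
Decompose h/1: h(g(g(U,a),g(5,V))) ≐ h(g(g(h(h(true)),a),g(5,g(true,Q)))).
Decompose h/1: g(g(U,a),g(5,V)) ≐ g(g(h(h(true)),a),g(5,g(true,Q))).
Decompose g/2: g(U,a) ≐ g(h(h(true)),a),  g(5,V) ≐ g(5,g(true,Q)).
Decompose g/2: U ≐ h(h(true)),  a ≐ a.
Bind U := h(h(true)); no other remaining equation mentions U.
Delete trivial equation a ≐ a.
Decompose g/2: 5 ≐ 5,  V ≐ g(true,Q).
Delete trivial equation 5 ≐ 5.
Bind V := g(true,Q); no other remaining equation mentions V. Substituting into the earlier binding gives N := h(g(true,Q)).
Decompose h/1: g(g(g(h(a),g(5,g(g(1,5),7))),Y1),5) ≐ g(g(Q,1),5).
Decompose g/2: g(g(h(a),g(5,g(g(1,5),7))),Y1) ≐ g(Q,1),  5 ≐ 5.
Decompose g/2: g(h(a),g(5,g(g(1,5),7))) ≐ Q,  Y1 ≐ 1.
Bind Q := g(h(a),g(5,g(g(1,5),7))); no other remaining equation mentions Q. Substituting into the earlier bindings gives N := h(g(true,g(h(a),g(5,g(g(1,5),7))))), V := g(true,g(h(a),g(5,g(g(1,5),7)))).
Bind Y1 := 1; no other remaining equation mentions Y1.
Delete trivial equation 5 ≐ 5.
MGU = { W := h(true), Y := h(true), N := h(g(true,g(h(a),g(5,g(g(1,5),7))))), P := h(true), T := g(1,5), Z := g(5,g(g(1,5),7)), U := h(h(true)), V := g(true,g(h(a),g(5,g(g(1,5),7)))), Q := g(h(a),g(5,g(g(1,5),7))), Y1 := 1 }, so V := g(true,g(h(a),g(5,g(g(1,5),7)))).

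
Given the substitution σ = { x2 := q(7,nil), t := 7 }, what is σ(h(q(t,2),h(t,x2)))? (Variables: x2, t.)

h(q(7,2),h(7,q(7,nil)))

Replace each occurrence of x2 with q(7,nil).
Replace each occurrence of t with 7.
Result: h(q(7,2),h(7,q(7,nil))).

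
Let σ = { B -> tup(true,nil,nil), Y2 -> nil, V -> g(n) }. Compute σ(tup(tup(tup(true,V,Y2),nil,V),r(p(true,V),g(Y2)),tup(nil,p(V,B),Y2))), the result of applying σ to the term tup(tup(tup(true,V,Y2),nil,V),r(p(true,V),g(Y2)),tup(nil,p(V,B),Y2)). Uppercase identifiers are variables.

Replace each occurrence of B with tup(true,nil,nil).
Replace each occurrence of Y2 with nil.
Replace each occurrence of V with g(n).
Result: tup(tup(tup(true,g(n),nil),nil,g(n)),r(p(true,g(n)),g(nil)),tup(nil,p(g(n),tup(true,nil,nil)),nil)).

tup(tup(tup(true,g(n),nil),nil,g(n)),r(p(true,g(n)),g(nil)),tup(nil,p(g(n),tup(true,nil,nil)),nil))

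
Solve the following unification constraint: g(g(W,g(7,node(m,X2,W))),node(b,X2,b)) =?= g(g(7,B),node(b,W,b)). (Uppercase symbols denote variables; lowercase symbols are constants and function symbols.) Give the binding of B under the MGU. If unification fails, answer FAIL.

Decompose g/2: g(W,g(7,node(m,X2,W))) =?= g(7,B),  node(b,X2,b) =?= node(b,W,b).
Decompose g/2: W =?= 7,  g(7,node(m,X2,W)) =?= B.
Bind W := 7; substituting into the remaining equations gives: g(7,node(m,X2,7)) =?= B,  node(b,X2,b) =?= node(b,7,b).
Bind B := g(7,node(m,X2,7)); no other remaining equation mentions B.
Decompose node/3: b =?= b,  X2 =?= 7,  b =?= b.
Delete trivial equation b =?= b.
Bind X2 := 7; no other remaining equation mentions X2. Substituting into the earlier binding gives B := g(7,node(m,7,7)).
Delete trivial equation b =?= b.
MGU = { W -> 7, B -> g(7,node(m,7,7)), X2 -> 7 }, so B -> g(7,node(m,7,7)).

g(7,node(m,7,7))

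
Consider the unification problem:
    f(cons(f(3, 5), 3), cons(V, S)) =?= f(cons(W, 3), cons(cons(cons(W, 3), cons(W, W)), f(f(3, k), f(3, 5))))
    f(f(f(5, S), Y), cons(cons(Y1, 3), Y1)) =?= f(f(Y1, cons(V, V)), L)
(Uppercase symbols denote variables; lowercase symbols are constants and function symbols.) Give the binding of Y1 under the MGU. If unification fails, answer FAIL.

f(5, f(f(3, k), f(3, 5)))

Decompose f/2: cons(f(3, 5), 3) =?= cons(W, 3),  cons(V, S) =?= cons(cons(cons(W, 3), cons(W, W)), f(f(3, k), f(3, 5))).
Decompose cons/2: f(3, 5) =?= W,  3 =?= 3.
Bind W := f(3, 5); substituting into the one remaining equation that mentions W gives: cons(V, S) =?= cons(cons(cons(f(3, 5), 3), cons(f(3, 5), f(3, 5))), f(f(3, k), f(3, 5))).
Delete trivial equation 3 =?= 3.
Decompose cons/2: V =?= cons(cons(f(3, 5), 3), cons(f(3, 5), f(3, 5))),  S =?= f(f(3, k), f(3, 5)).
Bind V := cons(cons(f(3, 5), 3), cons(f(3, 5), f(3, 5))); substituting into the one remaining equation that mentions V gives: f(f(f(5, S), Y), cons(cons(Y1, 3), Y1)) =?= f(f(Y1, cons(cons(cons(f(3, 5), 3), cons(f(3, 5), f(3, 5))), cons(cons(f(3, 5), 3), cons(f(3, 5), f(3, 5))))), L).
Bind S := f(f(3, k), f(3, 5)); substituting into the remaining equation gives: f(f(f(5, f(f(3, k), f(3, 5))), Y), cons(cons(Y1, 3), Y1)) =?= f(f(Y1, cons(cons(cons(f(3, 5), 3), cons(f(3, 5), f(3, 5))), cons(cons(f(3, 5), 3), cons(f(3, 5), f(3, 5))))), L).
Decompose f/2: f(f(5, f(f(3, k), f(3, 5))), Y) =?= f(Y1, cons(cons(cons(f(3, 5), 3), cons(f(3, 5), f(3, 5))), cons(cons(f(3, 5), 3), cons(f(3, 5), f(3, 5))))),  cons(cons(Y1, 3), Y1) =?= L.
Decompose f/2: f(5, f(f(3, k), f(3, 5))) =?= Y1,  Y =?= cons(cons(cons(f(3, 5), 3), cons(f(3, 5), f(3, 5))), cons(cons(f(3, 5), 3), cons(f(3, 5), f(3, 5)))).
Bind Y1 := f(5, f(f(3, k), f(3, 5))); substituting into the one remaining equation that mentions Y1 gives: cons(cons(f(5, f(f(3, k), f(3, 5))), 3), f(5, f(f(3, k), f(3, 5)))) =?= L.
Bind Y := cons(cons(cons(f(3, 5), 3), cons(f(3, 5), f(3, 5))), cons(cons(f(3, 5), 3), cons(f(3, 5), f(3, 5)))); no other remaining equation mentions Y.
Bind L := cons(cons(f(5, f(f(3, k), f(3, 5))), 3), f(5, f(f(3, k), f(3, 5)))).
MGU = { W -> f(3, 5), V -> cons(cons(f(3, 5), 3), cons(f(3, 5), f(3, 5))), S -> f(f(3, k), f(3, 5)), Y1 -> f(5, f(f(3, k), f(3, 5))), Y -> cons(cons(cons(f(3, 5), 3), cons(f(3, 5), f(3, 5))), cons(cons(f(3, 5), 3), cons(f(3, 5), f(3, 5)))), L -> cons(cons(f(5, f(f(3, k), f(3, 5))), 3), f(5, f(f(3, k), f(3, 5)))) }, so Y1 -> f(5, f(f(3, k), f(3, 5))).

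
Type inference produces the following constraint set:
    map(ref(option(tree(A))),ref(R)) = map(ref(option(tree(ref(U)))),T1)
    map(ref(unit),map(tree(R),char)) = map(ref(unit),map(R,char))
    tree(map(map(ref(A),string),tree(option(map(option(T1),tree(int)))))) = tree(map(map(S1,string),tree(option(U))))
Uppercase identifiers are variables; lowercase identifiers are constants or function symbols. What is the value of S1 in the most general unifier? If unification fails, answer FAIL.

Decompose map/2: ref(option(tree(A))) = ref(option(tree(ref(U)))),  ref(R) = T1.
Decompose ref/1: option(tree(A)) = option(tree(ref(U))).
Decompose option/1: tree(A) = tree(ref(U)).
Decompose tree/1: A = ref(U).
Bind A := ref(U); substituting into the one remaining equation that mentions A gives: tree(map(map(ref(ref(U)),string),tree(option(map(option(T1),tree(int)))))) = tree(map(map(S1,string),tree(option(U)))).
Bind T1 := ref(R); substituting into the one remaining equation that mentions T1 gives: tree(map(map(ref(ref(U)),string),tree(option(map(option(ref(R)),tree(int)))))) = tree(map(map(S1,string),tree(option(U)))).
Decompose map/2: ref(unit) = ref(unit),  map(tree(R),char) = map(R,char).
Delete trivial equation ref(unit) = ref(unit).
Decompose map/2: tree(R) = R,  char = char.
Occurs check fails: R occurs in tree(R); the equation R = tree(R) has no finite solution.

FAIL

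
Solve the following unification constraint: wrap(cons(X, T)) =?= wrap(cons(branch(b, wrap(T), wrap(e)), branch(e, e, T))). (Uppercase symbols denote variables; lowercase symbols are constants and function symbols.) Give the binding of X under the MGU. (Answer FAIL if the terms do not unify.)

Decompose wrap/1: cons(X, T) =?= cons(branch(b, wrap(T), wrap(e)), branch(e, e, T)).
Decompose cons/2: X =?= branch(b, wrap(T), wrap(e)),  T =?= branch(e, e, T).
Bind X := branch(b, wrap(T), wrap(e)); no other remaining equation mentions X.
Occurs check fails: T occurs in branch(e, e, T); the equation T =?= branch(e, e, T) has no finite solution.

FAIL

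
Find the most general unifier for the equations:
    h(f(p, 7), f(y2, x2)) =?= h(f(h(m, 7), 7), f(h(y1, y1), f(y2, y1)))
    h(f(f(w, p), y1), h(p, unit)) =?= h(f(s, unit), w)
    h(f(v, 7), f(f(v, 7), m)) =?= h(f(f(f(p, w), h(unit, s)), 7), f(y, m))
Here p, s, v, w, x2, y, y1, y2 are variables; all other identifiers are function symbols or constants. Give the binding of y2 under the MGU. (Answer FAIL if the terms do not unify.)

h(unit, unit)

Decompose h/2: f(p, 7) =?= f(h(m, 7), 7),  f(y2, x2) =?= f(h(y1, y1), f(y2, y1)).
Decompose f/2: p =?= h(m, 7),  7 =?= 7.
Bind p := h(m, 7); substituting into the 2 remaining equations that mention p gives: h(f(f(w, h(m, 7)), y1), h(h(m, 7), unit)) =?= h(f(s, unit), w),  h(f(v, 7), f(f(v, 7), m)) =?= h(f(f(f(h(m, 7), w), h(unit, s)), 7), f(y, m)).
Delete trivial equation 7 =?= 7.
Decompose f/2: y2 =?= h(y1, y1),  x2 =?= f(y2, y1).
Bind y2 := h(y1, y1); substituting into the one remaining equation that mentions y2 gives: x2 =?= f(h(y1, y1), y1).
Bind x2 := f(h(y1, y1), y1); no other remaining equation mentions x2.
Decompose h/2: f(f(w, h(m, 7)), y1) =?= f(s, unit),  h(h(m, 7), unit) =?= w.
Decompose f/2: f(w, h(m, 7)) =?= s,  y1 =?= unit.
Bind s := f(w, h(m, 7)); substituting into the one remaining equation that mentions s gives: h(f(v, 7), f(f(v, 7), m)) =?= h(f(f(f(h(m, 7), w), h(unit, f(w, h(m, 7)))), 7), f(y, m)).
Bind y1 := unit; no other remaining equation mentions y1. Substituting into the earlier bindings gives y2 := h(unit, unit), x2 := f(h(unit, unit), unit).
Bind w := h(h(m, 7), unit); substituting into the remaining equation gives: h(f(v, 7), f(f(v, 7), m)) =?= h(f(f(f(h(m, 7), h(h(m, 7), unit)), h(unit, f(h(h(m, 7), unit), h(m, 7)))), 7), f(y, m)). Substituting into the earlier binding gives s := f(h(h(m, 7), unit), h(m, 7)).
Decompose h/2: f(v, 7) =?= f(f(f(h(m, 7), h(h(m, 7), unit)), h(unit, f(h(h(m, 7), unit), h(m, 7)))), 7),  f(f(v, 7), m) =?= f(y, m).
Decompose f/2: v =?= f(f(h(m, 7), h(h(m, 7), unit)), h(unit, f(h(h(m, 7), unit), h(m, 7)))),  7 =?= 7.
Bind v := f(f(h(m, 7), h(h(m, 7), unit)), h(unit, f(h(h(m, 7), unit), h(m, 7)))); substituting into the one remaining equation that mentions v gives: f(f(f(f(h(m, 7), h(h(m, 7), unit)), h(unit, f(h(h(m, 7), unit), h(m, 7)))), 7), m) =?= f(y, m).
Delete trivial equation 7 =?= 7.
Decompose f/2: f(f(f(h(m, 7), h(h(m, 7), unit)), h(unit, f(h(h(m, 7), unit), h(m, 7)))), 7) =?= y,  m =?= m.
Bind y := f(f(f(h(m, 7), h(h(m, 7), unit)), h(unit, f(h(h(m, 7), unit), h(m, 7)))), 7); no other remaining equation mentions y.
Delete trivial equation m =?= m.
MGU = { p := h(m, 7), y2 := h(unit, unit), x2 := f(h(unit, unit), unit), s := f(h(h(m, 7), unit), h(m, 7)), y1 := unit, w := h(h(m, 7), unit), v := f(f(h(m, 7), h(h(m, 7), unit)), h(unit, f(h(h(m, 7), unit), h(m, 7)))), y := f(f(f(h(m, 7), h(h(m, 7), unit)), h(unit, f(h(h(m, 7), unit), h(m, 7)))), 7) }, so y2 := h(unit, unit).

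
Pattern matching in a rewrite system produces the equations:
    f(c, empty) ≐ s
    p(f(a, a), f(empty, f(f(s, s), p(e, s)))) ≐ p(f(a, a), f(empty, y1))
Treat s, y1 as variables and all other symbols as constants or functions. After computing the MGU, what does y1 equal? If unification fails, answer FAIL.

f(f(f(c, empty), f(c, empty)), p(e, f(c, empty)))

Bind s := f(c, empty); substituting into the remaining equation gives: p(f(a, a), f(empty, f(f(f(c, empty), f(c, empty)), p(e, f(c, empty))))) ≐ p(f(a, a), f(empty, y1)).
Decompose p/2: f(a, a) ≐ f(a, a),  f(empty, f(f(f(c, empty), f(c, empty)), p(e, f(c, empty)))) ≐ f(empty, y1).
Delete trivial equation f(a, a) ≐ f(a, a).
Decompose f/2: empty ≐ empty,  f(f(f(c, empty), f(c, empty)), p(e, f(c, empty))) ≐ y1.
Delete trivial equation empty ≐ empty.
Bind y1 := f(f(f(c, empty), f(c, empty)), p(e, f(c, empty))).
MGU = { s -> f(c, empty), y1 -> f(f(f(c, empty), f(c, empty)), p(e, f(c, empty))) }, so y1 -> f(f(f(c, empty), f(c, empty)), p(e, f(c, empty))).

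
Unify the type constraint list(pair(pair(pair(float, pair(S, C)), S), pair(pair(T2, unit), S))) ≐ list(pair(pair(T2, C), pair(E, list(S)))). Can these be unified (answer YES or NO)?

NO

Decompose list/1: pair(pair(pair(float, pair(S, C)), S), pair(pair(T2, unit), S)) ≐ pair(pair(T2, C), pair(E, list(S))).
Decompose pair/2: pair(pair(float, pair(S, C)), S) ≐ pair(T2, C),  pair(pair(T2, unit), S) ≐ pair(E, list(S)).
Decompose pair/2: pair(float, pair(S, C)) ≐ T2,  S ≐ C.
Bind T2 := pair(float, pair(S, C)); substituting into the one remaining equation that mentions T2 gives: pair(pair(pair(float, pair(S, C)), unit), S) ≐ pair(E, list(S)).
Bind S := C; substituting into the remaining equation gives: pair(pair(pair(float, pair(C, C)), unit), C) ≐ pair(E, list(C)). Substituting into the earlier binding gives T2 := pair(float, pair(C, C)).
Decompose pair/2: pair(pair(float, pair(C, C)), unit) ≐ E,  C ≐ list(C).
Bind E := pair(pair(float, pair(C, C)), unit); no other remaining equation mentions E.
Occurs check fails: C occurs in list(C); the equation C ≐ list(C) has no finite solution.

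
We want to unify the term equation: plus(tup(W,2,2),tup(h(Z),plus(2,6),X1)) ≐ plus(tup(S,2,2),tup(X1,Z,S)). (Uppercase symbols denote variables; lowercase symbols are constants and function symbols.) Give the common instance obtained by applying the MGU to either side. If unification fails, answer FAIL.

Decompose plus/2: tup(W,2,2) ≐ tup(S,2,2),  tup(h(Z),plus(2,6),X1) ≐ tup(X1,Z,S).
Decompose tup/3: W ≐ S,  2 ≐ 2,  2 ≐ 2.
Bind W := S; no other remaining equation mentions W.
Delete trivial equation 2 ≐ 2.
Delete trivial equation 2 ≐ 2.
Decompose tup/3: h(Z) ≐ X1,  plus(2,6) ≐ Z,  X1 ≐ S.
Bind X1 := h(Z); substituting into the one remaining equation that mentions X1 gives: h(Z) ≐ S.
Bind Z := plus(2,6); substituting into the remaining equation gives: h(plus(2,6)) ≐ S. Substituting into the earlier binding gives X1 := h(plus(2,6)).
Bind S := h(plus(2,6)). Substituting into the earlier binding gives W := h(plus(2,6)).
Applying the MGU to either side gives plus(tup(h(plus(2,6)),2,2),tup(h(plus(2,6)),plus(2,6),h(plus(2,6)))).

plus(tup(h(plus(2,6)),2,2),tup(h(plus(2,6)),plus(2,6),h(plus(2,6))))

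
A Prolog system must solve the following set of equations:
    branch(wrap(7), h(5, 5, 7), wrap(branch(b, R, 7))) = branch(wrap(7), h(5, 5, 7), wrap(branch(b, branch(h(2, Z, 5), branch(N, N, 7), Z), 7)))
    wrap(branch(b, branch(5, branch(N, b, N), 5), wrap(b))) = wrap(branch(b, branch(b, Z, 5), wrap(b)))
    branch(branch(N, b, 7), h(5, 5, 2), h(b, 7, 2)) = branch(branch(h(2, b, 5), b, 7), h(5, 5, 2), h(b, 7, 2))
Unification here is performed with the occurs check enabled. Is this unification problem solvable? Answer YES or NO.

Decompose branch/3: wrap(7) = wrap(7),  h(5, 5, 7) = h(5, 5, 7),  wrap(branch(b, R, 7)) = wrap(branch(b, branch(h(2, Z, 5), branch(N, N, 7), Z), 7)).
Delete trivial equation wrap(7) = wrap(7).
Delete trivial equation h(5, 5, 7) = h(5, 5, 7).
Decompose wrap/1: branch(b, R, 7) = branch(b, branch(h(2, Z, 5), branch(N, N, 7), Z), 7).
Decompose branch/3: b = b,  R = branch(h(2, Z, 5), branch(N, N, 7), Z),  7 = 7.
Delete trivial equation b = b.
Bind R := branch(h(2, Z, 5), branch(N, N, 7), Z); no other remaining equation mentions R.
Delete trivial equation 7 = 7.
Decompose wrap/1: branch(b, branch(5, branch(N, b, N), 5), wrap(b)) = branch(b, branch(b, Z, 5), wrap(b)).
Decompose branch/3: b = b,  branch(5, branch(N, b, N), 5) = branch(b, Z, 5),  wrap(b) = wrap(b).
Delete trivial equation b = b.
Decompose branch/3: 5 = b,  branch(N, b, N) = Z,  5 = 5.
Clash: constants 5 and b differ; no unifier exists.

NO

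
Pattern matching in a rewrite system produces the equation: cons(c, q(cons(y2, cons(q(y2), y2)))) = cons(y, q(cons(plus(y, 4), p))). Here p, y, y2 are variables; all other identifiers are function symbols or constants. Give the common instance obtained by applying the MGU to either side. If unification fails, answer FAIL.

Decompose cons/2: c = y,  q(cons(y2, cons(q(y2), y2))) = q(cons(plus(y, 4), p)).
Bind y := c; substituting into the remaining equation gives: q(cons(y2, cons(q(y2), y2))) = q(cons(plus(c, 4), p)).
Decompose q/1: cons(y2, cons(q(y2), y2)) = cons(plus(c, 4), p).
Decompose cons/2: y2 = plus(c, 4),  cons(q(y2), y2) = p.
Bind y2 := plus(c, 4); substituting into the remaining equation gives: cons(q(plus(c, 4)), plus(c, 4)) = p.
Bind p := cons(q(plus(c, 4)), plus(c, 4)).
Applying the MGU to either side gives cons(c, q(cons(plus(c, 4), cons(q(plus(c, 4)), plus(c, 4))))).

cons(c, q(cons(plus(c, 4), cons(q(plus(c, 4)), plus(c, 4)))))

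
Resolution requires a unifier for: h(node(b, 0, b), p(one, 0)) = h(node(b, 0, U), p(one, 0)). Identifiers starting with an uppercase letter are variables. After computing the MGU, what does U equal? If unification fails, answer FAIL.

Decompose h/2: node(b, 0, b) = node(b, 0, U),  p(one, 0) = p(one, 0).
Decompose node/3: b = b,  0 = 0,  b = U.
Delete trivial equation b = b.
Delete trivial equation 0 = 0.
Bind U := b; no other remaining equation mentions U.
Delete trivial equation p(one, 0) = p(one, 0).
MGU = { U := b }, so U := b.

b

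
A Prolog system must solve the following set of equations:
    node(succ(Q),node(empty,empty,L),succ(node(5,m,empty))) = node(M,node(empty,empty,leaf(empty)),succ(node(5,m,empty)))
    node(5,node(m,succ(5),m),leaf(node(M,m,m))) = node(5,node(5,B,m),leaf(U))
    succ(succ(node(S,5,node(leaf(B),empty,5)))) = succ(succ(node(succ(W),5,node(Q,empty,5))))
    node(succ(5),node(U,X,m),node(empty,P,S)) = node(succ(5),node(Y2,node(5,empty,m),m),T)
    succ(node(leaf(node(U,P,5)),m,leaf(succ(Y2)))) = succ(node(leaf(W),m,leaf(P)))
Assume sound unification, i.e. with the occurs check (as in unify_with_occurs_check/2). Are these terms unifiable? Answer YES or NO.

NO

Decompose node/3: succ(Q) = M,  node(empty,empty,L) = node(empty,empty,leaf(empty)),  succ(node(5,m,empty)) = succ(node(5,m,empty)).
Bind M := succ(Q); substituting into the one remaining equation that mentions M gives: node(5,node(m,succ(5),m),leaf(node(succ(Q),m,m))) = node(5,node(5,B,m),leaf(U)).
Decompose node/3: empty = empty,  empty = empty,  L = leaf(empty).
Delete trivial equation empty = empty.
Delete trivial equation empty = empty.
Bind L := leaf(empty); no other remaining equation mentions L.
Delete trivial equation succ(node(5,m,empty)) = succ(node(5,m,empty)).
Decompose node/3: 5 = 5,  node(m,succ(5),m) = node(5,B,m),  leaf(node(succ(Q),m,m)) = leaf(U).
Delete trivial equation 5 = 5.
Decompose node/3: m = 5,  succ(5) = B,  m = m.
Clash: constants m and 5 differ; no unifier exists.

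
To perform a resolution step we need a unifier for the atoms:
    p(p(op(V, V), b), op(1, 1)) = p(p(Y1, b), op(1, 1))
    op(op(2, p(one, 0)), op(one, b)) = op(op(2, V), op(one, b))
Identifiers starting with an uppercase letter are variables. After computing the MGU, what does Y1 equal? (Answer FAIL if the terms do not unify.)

Decompose p/2: p(op(V, V), b) = p(Y1, b),  op(1, 1) = op(1, 1).
Decompose p/2: op(V, V) = Y1,  b = b.
Bind Y1 := op(V, V); no other remaining equation mentions Y1.
Delete trivial equation b = b.
Delete trivial equation op(1, 1) = op(1, 1).
Decompose op/2: op(2, p(one, 0)) = op(2, V),  op(one, b) = op(one, b).
Decompose op/2: 2 = 2,  p(one, 0) = V.
Delete trivial equation 2 = 2.
Bind V := p(one, 0); no other remaining equation mentions V. Substituting into the earlier binding gives Y1 := op(p(one, 0), p(one, 0)).
Delete trivial equation op(one, b) = op(one, b).
MGU = { Y1 ↦ op(p(one, 0), p(one, 0)), V ↦ p(one, 0) }, so Y1 ↦ op(p(one, 0), p(one, 0)).

op(p(one, 0), p(one, 0))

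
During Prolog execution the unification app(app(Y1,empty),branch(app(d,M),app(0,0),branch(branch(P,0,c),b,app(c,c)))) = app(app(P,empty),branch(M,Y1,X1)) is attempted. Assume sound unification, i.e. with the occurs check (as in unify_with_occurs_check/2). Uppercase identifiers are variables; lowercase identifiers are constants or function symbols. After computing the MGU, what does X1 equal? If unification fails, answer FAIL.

FAIL

Decompose app/2: app(Y1,empty) = app(P,empty),  branch(app(d,M),app(0,0),branch(branch(P,0,c),b,app(c,c))) = branch(M,Y1,X1).
Decompose app/2: Y1 = P,  empty = empty.
Bind Y1 := P; substituting into the one remaining equation that mentions Y1 gives: branch(app(d,M),app(0,0),branch(branch(P,0,c),b,app(c,c))) = branch(M,P,X1).
Delete trivial equation empty = empty.
Decompose branch/3: app(d,M) = M,  app(0,0) = P,  branch(branch(P,0,c),b,app(c,c)) = X1.
Occurs check fails: M occurs in app(d,M); the equation M = app(d,M) has no finite solution.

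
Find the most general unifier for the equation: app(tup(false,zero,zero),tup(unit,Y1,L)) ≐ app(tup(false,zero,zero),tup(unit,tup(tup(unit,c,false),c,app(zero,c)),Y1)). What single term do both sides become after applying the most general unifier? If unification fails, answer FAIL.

app(tup(false,zero,zero),tup(unit,tup(tup(unit,c,false),c,app(zero,c)),tup(tup(unit,c,false),c,app(zero,c))))

Decompose app/2: tup(false,zero,zero) ≐ tup(false,zero,zero),  tup(unit,Y1,L) ≐ tup(unit,tup(tup(unit,c,false),c,app(zero,c)),Y1).
Delete trivial equation tup(false,zero,zero) ≐ tup(false,zero,zero).
Decompose tup/3: unit ≐ unit,  Y1 ≐ tup(tup(unit,c,false),c,app(zero,c)),  L ≐ Y1.
Delete trivial equation unit ≐ unit.
Bind Y1 := tup(tup(unit,c,false),c,app(zero,c)); substituting into the remaining equation gives: L ≐ tup(tup(unit,c,false),c,app(zero,c)).
Bind L := tup(tup(unit,c,false),c,app(zero,c)).
Applying the MGU to either side gives app(tup(false,zero,zero),tup(unit,tup(tup(unit,c,false),c,app(zero,c)),tup(tup(unit,c,false),c,app(zero,c)))).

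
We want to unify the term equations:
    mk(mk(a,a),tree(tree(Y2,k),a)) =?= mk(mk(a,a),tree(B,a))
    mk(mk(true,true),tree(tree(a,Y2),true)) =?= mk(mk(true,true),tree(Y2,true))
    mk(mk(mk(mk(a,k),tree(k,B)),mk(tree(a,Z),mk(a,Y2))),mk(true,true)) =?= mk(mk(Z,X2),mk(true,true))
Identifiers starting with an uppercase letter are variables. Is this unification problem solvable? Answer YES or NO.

NO

Decompose mk/2: mk(a,a) =?= mk(a,a),  tree(tree(Y2,k),a) =?= tree(B,a).
Delete trivial equation mk(a,a) =?= mk(a,a).
Decompose tree/2: tree(Y2,k) =?= B,  a =?= a.
Bind B := tree(Y2,k); substituting into the one remaining equation that mentions B gives: mk(mk(mk(mk(a,k),tree(k,tree(Y2,k))),mk(tree(a,Z),mk(a,Y2))),mk(true,true)) =?= mk(mk(Z,X2),mk(true,true)).
Delete trivial equation a =?= a.
Decompose mk/2: mk(true,true) =?= mk(true,true),  tree(tree(a,Y2),true) =?= tree(Y2,true).
Delete trivial equation mk(true,true) =?= mk(true,true).
Decompose tree/2: tree(a,Y2) =?= Y2,  true =?= true.
Occurs check fails: Y2 occurs in tree(a,Y2); the equation Y2 =?= tree(a,Y2) has no finite solution.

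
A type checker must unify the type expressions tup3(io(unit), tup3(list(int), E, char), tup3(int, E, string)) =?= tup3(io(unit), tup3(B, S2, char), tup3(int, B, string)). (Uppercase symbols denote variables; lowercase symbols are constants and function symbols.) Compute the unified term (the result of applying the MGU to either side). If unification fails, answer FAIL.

tup3(io(unit), tup3(list(int), list(int), char), tup3(int, list(int), string))

Decompose tup3/3: io(unit) =?= io(unit),  tup3(list(int), E, char) =?= tup3(B, S2, char),  tup3(int, E, string) =?= tup3(int, B, string).
Delete trivial equation io(unit) =?= io(unit).
Decompose tup3/3: list(int) =?= B,  E =?= S2,  char =?= char.
Bind B := list(int); substituting into the one remaining equation that mentions B gives: tup3(int, E, string) =?= tup3(int, list(int), string).
Bind E := S2; substituting into the one remaining equation that mentions E gives: tup3(int, S2, string) =?= tup3(int, list(int), string).
Delete trivial equation char =?= char.
Decompose tup3/3: int =?= int,  S2 =?= list(int),  string =?= string.
Delete trivial equation int =?= int.
Bind S2 := list(int); no other remaining equation mentions S2. Substituting into the earlier binding gives E := list(int).
Delete trivial equation string =?= string.
Applying the MGU to either side gives tup3(io(unit), tup3(list(int), list(int), char), tup3(int, list(int), string)).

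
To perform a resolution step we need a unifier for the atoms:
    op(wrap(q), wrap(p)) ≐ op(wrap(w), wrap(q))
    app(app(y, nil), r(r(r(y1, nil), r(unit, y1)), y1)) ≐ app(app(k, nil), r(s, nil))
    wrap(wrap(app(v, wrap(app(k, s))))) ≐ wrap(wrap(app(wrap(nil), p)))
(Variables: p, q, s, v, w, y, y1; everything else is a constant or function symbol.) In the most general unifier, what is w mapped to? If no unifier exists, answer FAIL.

wrap(app(k, r(r(nil, nil), r(unit, nil))))

Decompose op/2: wrap(q) ≐ wrap(w),  wrap(p) ≐ wrap(q).
Decompose wrap/1: q ≐ w.
Bind q := w; substituting into the one remaining equation that mentions q gives: wrap(p) ≐ wrap(w).
Decompose wrap/1: p ≐ w.
Bind p := w; substituting into the one remaining equation that mentions p gives: wrap(wrap(app(v, wrap(app(k, s))))) ≐ wrap(wrap(app(wrap(nil), w))).
Decompose app/2: app(y, nil) ≐ app(k, nil),  r(r(r(y1, nil), r(unit, y1)), y1) ≐ r(s, nil).
Decompose app/2: y ≐ k,  nil ≐ nil.
Bind y := k; no other remaining equation mentions y.
Delete trivial equation nil ≐ nil.
Decompose r/2: r(r(y1, nil), r(unit, y1)) ≐ s,  y1 ≐ nil.
Bind s := r(r(y1, nil), r(unit, y1)); substituting into the one remaining equation that mentions s gives: wrap(wrap(app(v, wrap(app(k, r(r(y1, nil), r(unit, y1))))))) ≐ wrap(wrap(app(wrap(nil), w))).
Bind y1 := nil; substituting into the remaining equation gives: wrap(wrap(app(v, wrap(app(k, r(r(nil, nil), r(unit, nil))))))) ≐ wrap(wrap(app(wrap(nil), w))). Substituting into the earlier binding gives s := r(r(nil, nil), r(unit, nil)).
Decompose wrap/1: wrap(app(v, wrap(app(k, r(r(nil, nil), r(unit, nil)))))) ≐ wrap(app(wrap(nil), w)).
Decompose wrap/1: app(v, wrap(app(k, r(r(nil, nil), r(unit, nil))))) ≐ app(wrap(nil), w).
Decompose app/2: v ≐ wrap(nil),  wrap(app(k, r(r(nil, nil), r(unit, nil)))) ≐ w.
Bind v := wrap(nil); no other remaining equation mentions v.
Bind w := wrap(app(k, r(r(nil, nil), r(unit, nil)))). Substituting into the earlier bindings gives q := wrap(app(k, r(r(nil, nil), r(unit, nil)))), p := wrap(app(k, r(r(nil, nil), r(unit, nil)))).
MGU = { q := wrap(app(k, r(r(nil, nil), r(unit, nil)))), p := wrap(app(k, r(r(nil, nil), r(unit, nil)))), y := k, s := r(r(nil, nil), r(unit, nil)), y1 := nil, v := wrap(nil), w := wrap(app(k, r(r(nil, nil), r(unit, nil)))) }, so w := wrap(app(k, r(r(nil, nil), r(unit, nil)))).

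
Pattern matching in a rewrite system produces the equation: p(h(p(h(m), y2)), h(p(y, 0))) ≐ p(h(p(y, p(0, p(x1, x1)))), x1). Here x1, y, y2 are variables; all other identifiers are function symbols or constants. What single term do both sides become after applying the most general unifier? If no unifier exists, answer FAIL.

Decompose p/2: h(p(h(m), y2)) ≐ h(p(y, p(0, p(x1, x1)))),  h(p(y, 0)) ≐ x1.
Decompose h/1: p(h(m), y2) ≐ p(y, p(0, p(x1, x1))).
Decompose p/2: h(m) ≐ y,  y2 ≐ p(0, p(x1, x1)).
Bind y := h(m); substituting into the one remaining equation that mentions y gives: h(p(h(m), 0)) ≐ x1.
Bind y2 := p(0, p(x1, x1)); no other remaining equation mentions y2.
Bind x1 := h(p(h(m), 0)). Substituting into the earlier binding gives y2 := p(0, p(h(p(h(m), 0)), h(p(h(m), 0)))).
Applying the MGU to either side gives p(h(p(h(m), p(0, p(h(p(h(m), 0)), h(p(h(m), 0)))))), h(p(h(m), 0))).

p(h(p(h(m), p(0, p(h(p(h(m), 0)), h(p(h(m), 0)))))), h(p(h(m), 0)))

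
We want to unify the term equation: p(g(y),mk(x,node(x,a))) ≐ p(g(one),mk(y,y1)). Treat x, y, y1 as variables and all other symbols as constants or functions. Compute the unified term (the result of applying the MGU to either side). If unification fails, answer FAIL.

p(g(one),mk(one,node(one,a)))

Decompose p/2: g(y) ≐ g(one),  mk(x,node(x,a)) ≐ mk(y,y1).
Decompose g/1: y ≐ one.
Bind y := one; substituting into the remaining equation gives: mk(x,node(x,a)) ≐ mk(one,y1).
Decompose mk/2: x ≐ one,  node(x,a) ≐ y1.
Bind x := one; substituting into the remaining equation gives: node(one,a) ≐ y1.
Bind y1 := node(one,a).
Applying the MGU to either side gives p(g(one),mk(one,node(one,a))).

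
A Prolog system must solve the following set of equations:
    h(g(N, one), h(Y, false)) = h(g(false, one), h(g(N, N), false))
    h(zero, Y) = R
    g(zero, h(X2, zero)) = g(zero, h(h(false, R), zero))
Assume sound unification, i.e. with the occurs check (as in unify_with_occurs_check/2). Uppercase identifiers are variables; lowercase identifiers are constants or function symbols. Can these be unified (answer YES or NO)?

YES

Decompose h/2: g(N, one) = g(false, one),  h(Y, false) = h(g(N, N), false).
Decompose g/2: N = false,  one = one.
Bind N := false; substituting into the one remaining equation that mentions N gives: h(Y, false) = h(g(false, false), false).
Delete trivial equation one = one.
Decompose h/2: Y = g(false, false),  false = false.
Bind Y := g(false, false); substituting into the one remaining equation that mentions Y gives: h(zero, g(false, false)) = R.
Delete trivial equation false = false.
Bind R := h(zero, g(false, false)); substituting into the remaining equation gives: g(zero, h(X2, zero)) = g(zero, h(h(false, h(zero, g(false, false))), zero)).
Decompose g/2: zero = zero,  h(X2, zero) = h(h(false, h(zero, g(false, false))), zero).
Delete trivial equation zero = zero.
Decompose h/2: X2 = h(false, h(zero, g(false, false))),  zero = zero.
Bind X2 := h(false, h(zero, g(false, false))); no other remaining equation mentions X2.
Delete trivial equation zero = zero.
No equations remain and no clash or occurs-check failure arose, so a unifier exists.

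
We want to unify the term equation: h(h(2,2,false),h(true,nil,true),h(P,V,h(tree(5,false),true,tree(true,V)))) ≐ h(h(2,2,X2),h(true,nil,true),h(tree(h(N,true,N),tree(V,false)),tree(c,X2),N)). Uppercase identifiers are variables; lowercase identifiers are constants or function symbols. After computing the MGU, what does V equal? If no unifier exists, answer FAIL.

tree(c,false)

Decompose h/3: h(2,2,false) ≐ h(2,2,X2),  h(true,nil,true) ≐ h(true,nil,true),  h(P,V,h(tree(5,false),true,tree(true,V))) ≐ h(tree(h(N,true,N),tree(V,false)),tree(c,X2),N).
Decompose h/3: 2 ≐ 2,  2 ≐ 2,  false ≐ X2.
Delete trivial equation 2 ≐ 2.
Delete trivial equation 2 ≐ 2.
Bind X2 := false; substituting into the one remaining equation that mentions X2 gives: h(P,V,h(tree(5,false),true,tree(true,V))) ≐ h(tree(h(N,true,N),tree(V,false)),tree(c,false),N).
Delete trivial equation h(true,nil,true) ≐ h(true,nil,true).
Decompose h/3: P ≐ tree(h(N,true,N),tree(V,false)),  V ≐ tree(c,false),  h(tree(5,false),true,tree(true,V)) ≐ N.
Bind P := tree(h(N,true,N),tree(V,false)); no other remaining equation mentions P.
Bind V := tree(c,false); substituting into the remaining equation gives: h(tree(5,false),true,tree(true,tree(c,false))) ≐ N. Substituting into the earlier binding gives P := tree(h(N,true,N),tree(tree(c,false),false)).
Bind N := h(tree(5,false),true,tree(true,tree(c,false))). Substituting into the earlier binding gives P := tree(h(h(tree(5,false),true,tree(true,tree(c,false))),true,h(tree(5,false),true,tree(true,tree(c,false)))),tree(tree(c,false),false)).
MGU = { X2 -> false, P -> tree(h(h(tree(5,false),true,tree(true,tree(c,false))),true,h(tree(5,false),true,tree(true,tree(c,false)))),tree(tree(c,false),false)), V -> tree(c,false), N -> h(tree(5,false),true,tree(true,tree(c,false))) }, so V -> tree(c,false).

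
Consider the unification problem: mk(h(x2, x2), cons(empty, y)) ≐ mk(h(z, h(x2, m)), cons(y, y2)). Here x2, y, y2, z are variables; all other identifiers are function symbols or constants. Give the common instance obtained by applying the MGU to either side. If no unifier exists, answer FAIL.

Decompose mk/2: h(x2, x2) ≐ h(z, h(x2, m)),  cons(empty, y) ≐ cons(y, y2).
Decompose h/2: x2 ≐ z,  x2 ≐ h(x2, m).
Bind x2 := z; substituting into the one remaining equation that mentions x2 gives: z ≐ h(z, m).
Occurs check fails: z occurs in h(z, m); the equation z ≐ h(z, m) has no finite solution.

FAIL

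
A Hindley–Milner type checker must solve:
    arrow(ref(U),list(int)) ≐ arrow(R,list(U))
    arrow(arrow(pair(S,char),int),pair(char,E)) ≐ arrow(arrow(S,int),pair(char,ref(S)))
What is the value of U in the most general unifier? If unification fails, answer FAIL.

FAIL

Decompose arrow/2: ref(U) ≐ R,  list(int) ≐ list(U).
Bind R := ref(U); no other remaining equation mentions R.
Decompose list/1: int ≐ U.
Bind U := int; no other remaining equation mentions U. Substituting into the earlier binding gives R := ref(int).
Decompose arrow/2: arrow(pair(S,char),int) ≐ arrow(S,int),  pair(char,E) ≐ pair(char,ref(S)).
Decompose arrow/2: pair(S,char) ≐ S,  int ≐ int.
Occurs check fails: S occurs in pair(S,char); the equation S ≐ pair(S,char) has no finite solution.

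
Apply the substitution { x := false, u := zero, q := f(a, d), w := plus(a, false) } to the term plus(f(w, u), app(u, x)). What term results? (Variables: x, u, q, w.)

Replace each occurrence of x with false.
Replace each occurrence of u with zero.
Replace each occurrence of w with plus(a, false).
Result: plus(f(plus(a, false), zero), app(zero, false)).

plus(f(plus(a, false), zero), app(zero, false))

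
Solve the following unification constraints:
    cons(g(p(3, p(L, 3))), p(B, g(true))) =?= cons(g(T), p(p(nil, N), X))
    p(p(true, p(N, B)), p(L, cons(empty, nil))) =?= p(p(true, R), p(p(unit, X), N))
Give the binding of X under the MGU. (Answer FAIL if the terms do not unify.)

Decompose cons/2: g(p(3, p(L, 3))) =?= g(T),  p(B, g(true)) =?= p(p(nil, N), X).
Decompose g/1: p(3, p(L, 3)) =?= T.
Bind T := p(3, p(L, 3)); no other remaining equation mentions T.
Decompose p/2: B =?= p(nil, N),  g(true) =?= X.
Bind B := p(nil, N); substituting into the one remaining equation that mentions B gives: p(p(true, p(N, p(nil, N))), p(L, cons(empty, nil))) =?= p(p(true, R), p(p(unit, X), N)).
Bind X := g(true); substituting into the remaining equation gives: p(p(true, p(N, p(nil, N))), p(L, cons(empty, nil))) =?= p(p(true, R), p(p(unit, g(true)), N)).
Decompose p/2: p(true, p(N, p(nil, N))) =?= p(true, R),  p(L, cons(empty, nil)) =?= p(p(unit, g(true)), N).
Decompose p/2: true =?= true,  p(N, p(nil, N)) =?= R.
Delete trivial equation true =?= true.
Bind R := p(N, p(nil, N)); no other remaining equation mentions R.
Decompose p/2: L =?= p(unit, g(true)),  cons(empty, nil) =?= N.
Bind L := p(unit, g(true)); no other remaining equation mentions L. Substituting into the earlier binding gives T := p(3, p(p(unit, g(true)), 3)).
Bind N := cons(empty, nil). Substituting into the earlier bindings gives B := p(nil, cons(empty, nil)), R := p(cons(empty, nil), p(nil, cons(empty, nil))).
MGU = { T := p(3, p(p(unit, g(true)), 3)), B := p(nil, cons(empty, nil)), X := g(true), R := p(cons(empty, nil), p(nil, cons(empty, nil))), L := p(unit, g(true)), N := cons(empty, nil) }, so X := g(true).

g(true)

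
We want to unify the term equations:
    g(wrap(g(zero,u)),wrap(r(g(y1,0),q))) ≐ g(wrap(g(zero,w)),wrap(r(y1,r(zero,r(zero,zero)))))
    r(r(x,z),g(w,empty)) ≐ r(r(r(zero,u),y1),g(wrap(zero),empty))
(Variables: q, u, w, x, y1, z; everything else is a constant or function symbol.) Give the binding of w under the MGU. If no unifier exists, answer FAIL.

FAIL

Decompose g/2: wrap(g(zero,u)) ≐ wrap(g(zero,w)),  wrap(r(g(y1,0),q)) ≐ wrap(r(y1,r(zero,r(zero,zero)))).
Decompose wrap/1: g(zero,u) ≐ g(zero,w).
Decompose g/2: zero ≐ zero,  u ≐ w.
Delete trivial equation zero ≐ zero.
Bind u := w; substituting into the one remaining equation that mentions u gives: r(r(x,z),g(w,empty)) ≐ r(r(r(zero,w),y1),g(wrap(zero),empty)).
Decompose wrap/1: r(g(y1,0),q) ≐ r(y1,r(zero,r(zero,zero))).
Decompose r/2: g(y1,0) ≐ y1,  q ≐ r(zero,r(zero,zero)).
Occurs check fails: y1 occurs in g(y1,0); the equation y1 ≐ g(y1,0) has no finite solution.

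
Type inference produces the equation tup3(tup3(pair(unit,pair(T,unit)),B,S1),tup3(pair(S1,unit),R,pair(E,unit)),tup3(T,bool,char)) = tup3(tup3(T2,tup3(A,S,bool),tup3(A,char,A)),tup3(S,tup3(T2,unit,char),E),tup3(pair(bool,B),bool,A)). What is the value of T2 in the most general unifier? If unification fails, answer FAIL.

FAIL

Decompose tup3/3: tup3(pair(unit,pair(T,unit)),B,S1) = tup3(T2,tup3(A,S,bool),tup3(A,char,A)),  tup3(pair(S1,unit),R,pair(E,unit)) = tup3(S,tup3(T2,unit,char),E),  tup3(T,bool,char) = tup3(pair(bool,B),bool,A).
Decompose tup3/3: pair(unit,pair(T,unit)) = T2,  B = tup3(A,S,bool),  S1 = tup3(A,char,A).
Bind T2 := pair(unit,pair(T,unit)); substituting into the one remaining equation that mentions T2 gives: tup3(pair(S1,unit),R,pair(E,unit)) = tup3(S,tup3(pair(unit,pair(T,unit)),unit,char),E).
Bind B := tup3(A,S,bool); substituting into the one remaining equation that mentions B gives: tup3(T,bool,char) = tup3(pair(bool,tup3(A,S,bool)),bool,A).
Bind S1 := tup3(A,char,A); substituting into the one remaining equation that mentions S1 gives: tup3(pair(tup3(A,char,A),unit),R,pair(E,unit)) = tup3(S,tup3(pair(unit,pair(T,unit)),unit,char),E).
Decompose tup3/3: pair(tup3(A,char,A),unit) = S,  R = tup3(pair(unit,pair(T,unit)),unit,char),  pair(E,unit) = E.
Bind S := pair(tup3(A,char,A),unit); substituting into the one remaining equation that mentions S gives: tup3(T,bool,char) = tup3(pair(bool,tup3(A,pair(tup3(A,char,A),unit),bool)),bool,A). Substituting into the earlier binding gives B := tup3(A,pair(tup3(A,char,A),unit),bool).
Bind R := tup3(pair(unit,pair(T,unit)),unit,char); no other remaining equation mentions R.
Occurs check fails: E occurs in pair(E,unit); the equation E = pair(E,unit) has no finite solution.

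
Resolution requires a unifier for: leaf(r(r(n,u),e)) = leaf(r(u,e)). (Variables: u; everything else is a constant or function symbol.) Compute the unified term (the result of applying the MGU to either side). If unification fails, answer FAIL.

Decompose leaf/1: r(r(n,u),e) = r(u,e).
Decompose r/2: r(n,u) = u,  e = e.
Occurs check fails: u occurs in r(n,u); the equation u = r(n,u) has no finite solution.

FAIL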